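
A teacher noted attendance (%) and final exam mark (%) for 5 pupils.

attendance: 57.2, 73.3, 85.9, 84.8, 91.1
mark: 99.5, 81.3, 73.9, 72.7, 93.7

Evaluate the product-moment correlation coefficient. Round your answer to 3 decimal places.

n = 5, Σx = 392.3, Σy = 421.1, Σx² = 31513.79, Σy² = 36036.13, Σxy = 32699.73
nΣxy − ΣxΣy = 163498.65 − 165197.53 = -1698.88
nΣx² − (Σx)² = 157568.95 − 153899.29 = 3669.66; nΣy² − (Σy)² = 180180.65 − 177325.21 = 2855.44
r = -1698.88 / √(3669.66 × 2855.44) = -1698.88 / 3237.0502 ≈ -0.525

-0.525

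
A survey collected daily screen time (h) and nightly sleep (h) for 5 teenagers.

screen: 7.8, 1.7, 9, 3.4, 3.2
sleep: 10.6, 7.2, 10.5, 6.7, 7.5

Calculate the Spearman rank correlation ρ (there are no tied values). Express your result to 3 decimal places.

0.600

Rank screen: 4, 1, 5, 3, 2
Rank sleep: 5, 2, 4, 1, 3
d = rank(screen) − rank(sleep): -1, -1, 1, 2, -1; Σd² = 8
ρ = 1 − 6Σd² / [n(n²−1)] = 1 − 6×8 / (5×24) = 1 − 48/120 ≈ 0.600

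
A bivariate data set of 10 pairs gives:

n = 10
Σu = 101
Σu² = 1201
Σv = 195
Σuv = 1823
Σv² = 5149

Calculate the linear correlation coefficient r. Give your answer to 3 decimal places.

r = (nΣuv − ΣuΣv) / √[(nΣu² − (Σu)²)(nΣv² − (Σv)²)]
Numerator: 10×1823 − 101×195 = -1465
Denominator: √[(12010 − 10201)(51490 − 38025)] = √[1809 × 13465] = 4935.4012
r = -1465 / 4935.4012 ≈ -0.297

-0.297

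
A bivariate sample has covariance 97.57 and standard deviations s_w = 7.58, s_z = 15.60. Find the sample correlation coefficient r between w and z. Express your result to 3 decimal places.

r = Cov(w,z) / (s_w · s_z) = 97.57 / (7.58 × 15.60)
  = 97.57 / 118.2480 ≈ 0.825

0.825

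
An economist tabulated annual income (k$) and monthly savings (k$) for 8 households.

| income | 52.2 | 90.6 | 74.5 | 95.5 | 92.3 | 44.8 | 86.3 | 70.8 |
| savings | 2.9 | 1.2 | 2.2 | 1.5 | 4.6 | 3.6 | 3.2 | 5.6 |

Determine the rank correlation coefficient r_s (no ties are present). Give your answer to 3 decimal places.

Rank income: 2, 6, 4, 8, 7, 1, 5, 3
Rank savings: 4, 1, 3, 2, 7, 6, 5, 8
d = rank(income) − rank(savings): -2, 5, 1, 6, 0, -5, 0, -5; Σd² = 116
ρ = 1 − 6Σd² / [n(n²−1)] = 1 − 6×116 / (8×63) = 1 − 696/504 ≈ -0.381

-0.381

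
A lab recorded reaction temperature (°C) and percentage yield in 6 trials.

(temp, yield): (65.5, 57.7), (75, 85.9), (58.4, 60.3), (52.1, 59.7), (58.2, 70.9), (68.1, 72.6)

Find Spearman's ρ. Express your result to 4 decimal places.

0.6000

Rank temp: 4, 6, 3, 1, 2, 5
Rank yield: 1, 6, 3, 2, 4, 5
d = rank(temp) − rank(yield): 3, 0, 0, -1, -2, 0; Σd² = 14
ρ = 1 − 6Σd² / [n(n²−1)] = 1 − 6×14 / (6×35) = 1 − 84/210 ≈ 0.6000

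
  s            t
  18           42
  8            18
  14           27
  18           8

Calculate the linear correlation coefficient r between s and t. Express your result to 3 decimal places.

n = 4, Σs = 58, Σt = 95, Σs² = 908, Σt² = 2881, Σst = 1422
nΣst − ΣsΣt = 5688 − 5510 = 178
nΣs² − (Σs)² = 3632 − 3364 = 268; nΣt² − (Σt)² = 11524 − 9025 = 2499
r = 178 / √(268 × 2499) = 178 / 818.3716 ≈ 0.218

0.218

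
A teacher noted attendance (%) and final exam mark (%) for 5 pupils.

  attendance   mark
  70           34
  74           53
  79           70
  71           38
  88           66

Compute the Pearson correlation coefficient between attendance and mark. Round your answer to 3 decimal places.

0.836

n = 5, Σx = 382, Σy = 261, Σx² = 29402, Σy² = 14665, Σxy = 20338
nΣxy − ΣxΣy = 101690 − 99702 = 1988
nΣx² − (Σx)² = 147010 − 145924 = 1086; nΣy² − (Σy)² = 73325 − 68121 = 5204
r = 1988 / √(1086 × 5204) = 1988 / 2377.2976 ≈ 0.836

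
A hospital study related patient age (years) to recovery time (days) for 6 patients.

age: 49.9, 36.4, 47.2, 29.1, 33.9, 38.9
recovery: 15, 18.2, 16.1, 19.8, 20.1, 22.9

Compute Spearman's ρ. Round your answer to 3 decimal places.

-0.600

Rank age: 6, 3, 5, 1, 2, 4
Rank recovery: 1, 3, 2, 4, 5, 6
d = rank(age) − rank(recovery): 5, 0, 3, -3, -3, -2; Σd² = 56
ρ = 1 − 6Σd² / [n(n²−1)] = 1 − 6×56 / (6×35) = 1 − 336/210 ≈ -0.600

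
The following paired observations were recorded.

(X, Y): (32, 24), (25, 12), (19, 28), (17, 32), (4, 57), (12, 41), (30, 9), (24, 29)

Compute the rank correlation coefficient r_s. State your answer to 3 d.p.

Rank X: 8, 6, 4, 3, 1, 2, 7, 5
Rank Y: 3, 2, 4, 6, 8, 7, 1, 5
d = rank(X) − rank(Y): 5, 4, 0, -3, -7, -5, 6, 0; Σd² = 160
ρ = 1 − 6Σd² / [n(n²−1)] = 1 − 6×160 / (8×63) = 1 − 960/504 ≈ -0.905

-0.905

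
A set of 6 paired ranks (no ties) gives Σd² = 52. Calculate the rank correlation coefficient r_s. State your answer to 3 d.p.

-0.486

ρ = 1 − 6Σd² / [n(n²−1)] = 1 − 6×52 / (6×35)
  = 1 − 312/210 = 1 − 1.4857 ≈ -0.486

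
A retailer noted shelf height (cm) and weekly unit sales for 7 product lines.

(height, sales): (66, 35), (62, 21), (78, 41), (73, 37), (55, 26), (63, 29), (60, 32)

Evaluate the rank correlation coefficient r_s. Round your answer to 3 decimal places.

0.821

Rank height: 5, 3, 7, 6, 1, 4, 2
Rank sales: 5, 1, 7, 6, 2, 3, 4
d = rank(height) − rank(sales): 0, 2, 0, 0, -1, 1, -2; Σd² = 10
ρ = 1 − 6Σd² / [n(n²−1)] = 1 − 6×10 / (7×48) = 1 − 60/336 ≈ 0.821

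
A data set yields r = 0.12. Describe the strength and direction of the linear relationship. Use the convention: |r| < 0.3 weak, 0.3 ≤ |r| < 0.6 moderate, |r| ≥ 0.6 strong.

weak positive

r = 0.12 > 0 so the relationship is positive.
|r| = 0.12, which falls in the weak range.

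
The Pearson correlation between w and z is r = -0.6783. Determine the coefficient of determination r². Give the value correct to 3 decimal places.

0.460

r² = (-0.6783)² = 0.460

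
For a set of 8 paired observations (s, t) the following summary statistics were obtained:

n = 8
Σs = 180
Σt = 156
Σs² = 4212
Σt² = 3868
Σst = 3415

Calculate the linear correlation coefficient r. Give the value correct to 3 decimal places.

-0.260

r = (nΣst − ΣsΣt) / √[(nΣs² − (Σs)²)(nΣt² − (Σt)²)]
Numerator: 8×3415 − 180×156 = -760
Denominator: √[(33696 − 32400)(30944 − 24336)] = √[1296 × 6608] = 2926.4258
r = -760 / 2926.4258 ≈ -0.260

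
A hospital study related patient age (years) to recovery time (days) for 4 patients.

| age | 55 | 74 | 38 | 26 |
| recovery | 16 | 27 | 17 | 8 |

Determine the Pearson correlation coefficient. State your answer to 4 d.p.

0.9241

n = 4, Σx = 193, Σy = 68, Σx² = 10621, Σy² = 1338, Σxy = 3732
nΣxy − ΣxΣy = 14928 − 13124 = 1804
nΣx² − (Σx)² = 42484 − 37249 = 5235; nΣy² − (Σy)² = 5352 − 4624 = 728
r = 1804 / √(5235 × 728) = 1804 / 1952.1988 ≈ 0.9241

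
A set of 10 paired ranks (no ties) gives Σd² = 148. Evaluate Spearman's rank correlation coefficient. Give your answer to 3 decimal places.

ρ = 1 − 6Σd² / [n(n²−1)] = 1 − 6×148 / (10×99)
  = 1 − 888/990 = 1 − 0.8970 ≈ 0.103

0.103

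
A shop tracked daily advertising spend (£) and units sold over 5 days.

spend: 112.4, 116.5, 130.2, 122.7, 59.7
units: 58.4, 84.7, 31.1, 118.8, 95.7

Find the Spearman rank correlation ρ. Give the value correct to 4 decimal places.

-0.3000

Rank spend: 2, 3, 5, 4, 1
Rank units: 2, 3, 1, 5, 4
d = rank(spend) − rank(units): 0, 0, 4, -1, -3; Σd² = 26
ρ = 1 − 6Σd² / [n(n²−1)] = 1 − 6×26 / (5×24) = 1 − 156/120 ≈ -0.3000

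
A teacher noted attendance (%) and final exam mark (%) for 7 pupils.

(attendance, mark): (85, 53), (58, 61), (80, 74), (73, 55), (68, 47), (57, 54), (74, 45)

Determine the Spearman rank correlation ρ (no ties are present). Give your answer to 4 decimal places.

Rank attendance: 7, 2, 6, 4, 3, 1, 5
Rank mark: 3, 6, 7, 5, 2, 4, 1
d = rank(attendance) − rank(mark): 4, -4, -1, -1, 1, -3, 4; Σd² = 60
ρ = 1 − 6Σd² / [n(n²−1)] = 1 − 6×60 / (7×48) = 1 − 360/336 ≈ -0.0714

-0.0714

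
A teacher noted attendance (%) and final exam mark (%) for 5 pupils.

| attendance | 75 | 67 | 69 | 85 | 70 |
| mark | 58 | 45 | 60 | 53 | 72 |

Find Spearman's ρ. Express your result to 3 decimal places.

0.100

Rank attendance: 4, 1, 2, 5, 3
Rank mark: 3, 1, 4, 2, 5
d = rank(attendance) − rank(mark): 1, 0, -2, 3, -2; Σd² = 18
ρ = 1 − 6Σd² / [n(n²−1)] = 1 − 6×18 / (5×24) = 1 − 108/120 ≈ 0.100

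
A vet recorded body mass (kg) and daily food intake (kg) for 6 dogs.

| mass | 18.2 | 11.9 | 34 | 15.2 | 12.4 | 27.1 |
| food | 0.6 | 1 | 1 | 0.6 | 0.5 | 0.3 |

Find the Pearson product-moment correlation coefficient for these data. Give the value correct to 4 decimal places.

n = 6, Σx = 118.8, Σy = 4, Σx² = 2748.06, Σy² = 3.06, Σxy = 80.27
nΣxy − ΣxΣy = 481.62 − 475.2 = 6.42
nΣx² − (Σx)² = 16488.36 − 14113.44 = 2374.92; nΣy² − (Σy)² = 18.36 − 16 = 2.36
r = 6.42 / √(2374.92 × 2.36) = 6.42 / 74.8653 ≈ 0.0858

0.0858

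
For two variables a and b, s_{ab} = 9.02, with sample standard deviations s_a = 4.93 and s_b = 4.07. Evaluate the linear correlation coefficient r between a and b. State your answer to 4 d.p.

0.4495

r = Cov(a,b) / (s_a · s_b) = 9.02 / (4.93 × 4.07)
  = 9.02 / 20.0651 ≈ 0.4495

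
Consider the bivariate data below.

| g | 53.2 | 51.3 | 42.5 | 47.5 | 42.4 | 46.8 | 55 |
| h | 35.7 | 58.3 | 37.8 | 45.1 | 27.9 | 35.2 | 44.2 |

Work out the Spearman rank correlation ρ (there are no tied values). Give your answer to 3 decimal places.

0.536

Rank g: 6, 5, 2, 4, 1, 3, 7
Rank h: 3, 7, 4, 6, 1, 2, 5
d = rank(g) − rank(h): 3, -2, -2, -2, 0, 1, 2; Σd² = 26
ρ = 1 − 6Σd² / [n(n²−1)] = 1 − 6×26 / (7×48) = 1 − 156/336 ≈ 0.536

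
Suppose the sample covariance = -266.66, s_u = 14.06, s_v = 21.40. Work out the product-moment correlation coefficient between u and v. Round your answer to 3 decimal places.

-0.886

r = Cov(u,v) / (s_u · s_v) = -266.66 / (14.06 × 21.40)
  = -266.66 / 300.8840 ≈ -0.886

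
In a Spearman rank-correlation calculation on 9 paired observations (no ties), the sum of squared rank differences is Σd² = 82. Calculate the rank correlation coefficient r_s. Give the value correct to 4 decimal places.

0.3167

ρ = 1 − 6Σd² / [n(n²−1)] = 1 − 6×82 / (9×80)
  = 1 − 492/720 = 1 − 0.68333 ≈ 0.3167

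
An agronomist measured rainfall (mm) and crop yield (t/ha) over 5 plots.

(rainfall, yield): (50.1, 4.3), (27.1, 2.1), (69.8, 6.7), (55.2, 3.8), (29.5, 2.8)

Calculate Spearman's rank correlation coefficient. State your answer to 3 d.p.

Rank rainfall: 3, 1, 5, 4, 2
Rank yield: 4, 1, 5, 3, 2
d = rank(rainfall) − rank(yield): -1, 0, 0, 1, 0; Σd² = 2
ρ = 1 − 6Σd² / [n(n²−1)] = 1 − 6×2 / (5×24) = 1 − 12/120 ≈ 0.900

0.900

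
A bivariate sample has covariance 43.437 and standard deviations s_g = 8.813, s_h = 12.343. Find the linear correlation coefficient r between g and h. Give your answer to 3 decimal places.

r = Cov(g,h) / (s_g · s_h) = 43.437 / (8.813 × 12.343)
  = 43.437 / 108.7789 ≈ 0.399

0.399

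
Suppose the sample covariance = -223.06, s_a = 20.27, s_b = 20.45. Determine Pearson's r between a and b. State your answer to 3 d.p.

-0.538

r = Cov(a,b) / (s_a · s_b) = -223.06 / (20.27 × 20.45)
  = -223.06 / 414.5215 ≈ -0.538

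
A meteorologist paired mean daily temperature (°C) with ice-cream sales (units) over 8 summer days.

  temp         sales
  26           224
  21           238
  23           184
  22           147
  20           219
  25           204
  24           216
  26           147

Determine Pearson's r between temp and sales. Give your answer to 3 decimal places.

-0.245

n = 8, Σx = 187, Σy = 1579, Σx² = 4407, Σy² = 320127, Σxy = 36774
nΣxy − ΣxΣy = 294192 − 295273 = -1081
nΣx² − (Σx)² = 35256 − 34969 = 287; nΣy² − (Σy)² = 2561016 − 2493241 = 67775
r = -1081 / √(287 × 67775) = -1081 / 4410.3770 ≈ -0.245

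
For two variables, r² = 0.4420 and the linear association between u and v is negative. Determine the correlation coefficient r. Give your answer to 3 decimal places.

-0.665

|r| = √0.4420 = 0.665
The association is negative, so r = −0.665.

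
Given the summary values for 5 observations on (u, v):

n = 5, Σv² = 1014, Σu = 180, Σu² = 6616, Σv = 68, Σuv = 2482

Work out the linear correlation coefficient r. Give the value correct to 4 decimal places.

0.3087

r = (nΣuv − ΣuΣv) / √[(nΣu² − (Σu)²)(nΣv² − (Σv)²)]
Numerator: 5×2482 − 180×68 = 170
Denominator: √[(33080 − 32400)(5070 − 4624)] = √[680 × 446] = 550.7086
r = 170 / 550.7086 ≈ 0.3087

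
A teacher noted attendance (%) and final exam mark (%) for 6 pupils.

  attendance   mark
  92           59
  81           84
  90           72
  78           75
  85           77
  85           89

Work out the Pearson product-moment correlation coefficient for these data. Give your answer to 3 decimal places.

n = 6, Σx = 511, Σy = 456, Σx² = 43659, Σy² = 35196, Σxy = 38672
nΣxy − ΣxΣy = 232032 − 233016 = -984
nΣx² − (Σx)² = 261954 − 261121 = 833; nΣy² − (Σy)² = 211176 − 207936 = 3240
r = -984 / √(833 × 3240) = -984 / 1642.8390 ≈ -0.599

-0.599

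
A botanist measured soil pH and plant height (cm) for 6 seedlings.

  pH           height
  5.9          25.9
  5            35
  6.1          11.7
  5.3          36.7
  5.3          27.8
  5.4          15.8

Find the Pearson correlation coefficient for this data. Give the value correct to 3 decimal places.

-0.700

n = 6, Σx = 33, Σy = 152.9, Σx² = 182.36, Σy² = 4402.07, Σxy = 826.35
nΣxy − ΣxΣy = 4958.1 − 5045.7 = -87.6
nΣx² − (Σx)² = 1094.16 − 1089 = 5.16; nΣy² − (Σy)² = 26412.42 − 23378.41 = 3034.01
r = -87.6 / √(5.16 × 3034.01) = -87.6 / 125.1219 ≈ -0.700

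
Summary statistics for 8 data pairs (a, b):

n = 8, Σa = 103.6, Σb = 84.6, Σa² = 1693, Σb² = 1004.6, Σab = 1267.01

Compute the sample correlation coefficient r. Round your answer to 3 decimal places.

0.872

r = (nΣab − ΣaΣb) / √[(nΣa² − (Σa)²)(nΣb² − (Σb)²)]
Numerator: 8×1267.01 − 103.6×84.6 = 1371.52
Denominator: √[(13544 − 10732.96)(8036.8 − 7157.16)] = √[2811.04 × 879.64] = 1572.4831
r = 1371.52 / 1572.4831 ≈ 0.872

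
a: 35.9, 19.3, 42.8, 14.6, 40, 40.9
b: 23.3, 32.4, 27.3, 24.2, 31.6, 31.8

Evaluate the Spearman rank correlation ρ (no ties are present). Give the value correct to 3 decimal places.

0.143

Rank a: 3, 2, 6, 1, 4, 5
Rank b: 1, 6, 3, 2, 4, 5
d = rank(a) − rank(b): 2, -4, 3, -1, 0, 0; Σd² = 30
ρ = 1 − 6Σd² / [n(n²−1)] = 1 − 6×30 / (6×35) = 1 − 180/210 ≈ 0.143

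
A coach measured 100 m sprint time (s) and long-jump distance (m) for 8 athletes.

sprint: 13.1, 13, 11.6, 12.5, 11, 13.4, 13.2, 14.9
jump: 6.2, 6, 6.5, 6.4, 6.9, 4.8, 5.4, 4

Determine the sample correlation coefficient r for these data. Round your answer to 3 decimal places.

-0.912

n = 8, Σx = 102.7, Σy = 46.2, Σx² = 1328.23, Σy² = 273.46, Σxy = 585.72
nΣxy − ΣxΣy = 4685.76 − 4744.74 = -58.98
nΣx² − (Σx)² = 10625.84 − 10547.29 = 78.55; nΣy² − (Σy)² = 2187.68 − 2134.44 = 53.24
r = -58.98 / √(78.55 × 53.24) = -58.98 / 64.6684 ≈ -0.912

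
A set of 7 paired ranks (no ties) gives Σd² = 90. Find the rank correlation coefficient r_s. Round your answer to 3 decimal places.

ρ = 1 − 6Σd² / [n(n²−1)] = 1 − 6×90 / (7×48)
  = 1 − 540/336 = 1 − 1.6071 ≈ -0.607

-0.607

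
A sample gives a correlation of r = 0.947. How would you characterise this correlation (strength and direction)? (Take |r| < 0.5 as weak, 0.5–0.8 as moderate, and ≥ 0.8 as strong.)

strong positive

r = 0.947 > 0 so the relationship is positive.
|r| = 0.947, which falls in the strong range.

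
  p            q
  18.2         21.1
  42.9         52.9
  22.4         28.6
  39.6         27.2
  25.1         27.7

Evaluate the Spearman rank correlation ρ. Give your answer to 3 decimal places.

0.600

Rank p: 1, 5, 2, 4, 3
Rank q: 1, 5, 4, 2, 3
d = rank(p) − rank(q): 0, 0, -2, 2, 0; Σd² = 8
ρ = 1 − 6Σd² / [n(n²−1)] = 1 − 6×8 / (5×24) = 1 − 48/120 ≈ 0.600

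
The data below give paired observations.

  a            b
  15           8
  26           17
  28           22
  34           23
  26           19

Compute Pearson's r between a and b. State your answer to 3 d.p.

n = 5, Σa = 129, Σb = 89, Σa² = 3517, Σb² = 1727, Σab = 2454
nΣab − ΣaΣb = 12270 − 11481 = 789
nΣa² − (Σa)² = 17585 − 16641 = 944; nΣb² − (Σb)² = 8635 − 7921 = 714
r = 789 / √(944 × 714) = 789 / 820.9848 ≈ 0.961

0.961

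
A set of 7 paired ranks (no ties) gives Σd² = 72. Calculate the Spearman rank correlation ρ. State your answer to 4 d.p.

ρ = 1 − 6Σd² / [n(n²−1)] = 1 − 6×72 / (7×48)
  = 1 − 432/336 = 1 − 1.28571 ≈ -0.2857

-0.2857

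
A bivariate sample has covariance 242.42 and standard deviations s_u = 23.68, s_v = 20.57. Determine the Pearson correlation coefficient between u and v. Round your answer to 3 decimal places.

r = Cov(u,v) / (s_u · s_v) = 242.42 / (23.68 × 20.57)
  = 242.42 / 487.0976 ≈ 0.498

0.498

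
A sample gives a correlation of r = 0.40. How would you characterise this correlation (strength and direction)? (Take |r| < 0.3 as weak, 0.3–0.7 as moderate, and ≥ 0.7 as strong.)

moderate positive

r = 0.40 > 0 so the relationship is positive.
|r| = 0.40, which falls in the moderate range.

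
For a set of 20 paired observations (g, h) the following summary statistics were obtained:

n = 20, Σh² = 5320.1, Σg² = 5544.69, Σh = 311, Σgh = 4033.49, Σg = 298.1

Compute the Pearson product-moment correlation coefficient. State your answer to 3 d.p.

r = (nΣgh − ΣgΣh) / √[(nΣg² − (Σg)²)(nΣh² − (Σh)²)]
Numerator: 20×4033.49 − 298.1×311 = -12039.3
Denominator: √[(110893.8 − 88863.61)(106402 − 96721)] = √[22030.19 × 9681] = 14603.9128
r = -12039.3 / 14603.9128 ≈ -0.824

-0.824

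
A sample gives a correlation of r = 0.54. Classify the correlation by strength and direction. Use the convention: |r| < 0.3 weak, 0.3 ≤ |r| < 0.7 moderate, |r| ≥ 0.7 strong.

r = 0.54 > 0 so the relationship is positive.
|r| = 0.54, which falls in the moderate range.

moderate positive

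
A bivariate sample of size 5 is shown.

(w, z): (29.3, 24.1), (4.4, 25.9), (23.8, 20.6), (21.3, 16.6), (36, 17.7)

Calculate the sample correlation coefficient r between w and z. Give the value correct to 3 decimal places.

n = 5, Σw = 114.8, Σz = 104.9, Σw² = 3193.98, Σz² = 2264.83, Σwz = 2301.15
nΣwz − ΣwΣz = 11505.75 − 12042.52 = -536.77
nΣw² − (Σw)² = 15969.9 − 13179.04 = 2790.86; nΣz² − (Σz)² = 11324.15 − 11004.01 = 320.14
r = -536.77 / √(2790.86 × 320.14) = -536.77 / 945.2333 ≈ -0.568

-0.568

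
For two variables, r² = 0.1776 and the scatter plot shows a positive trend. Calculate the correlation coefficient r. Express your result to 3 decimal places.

0.421

|r| = √0.1776 = 0.421
The association is positive, so r = 0.421.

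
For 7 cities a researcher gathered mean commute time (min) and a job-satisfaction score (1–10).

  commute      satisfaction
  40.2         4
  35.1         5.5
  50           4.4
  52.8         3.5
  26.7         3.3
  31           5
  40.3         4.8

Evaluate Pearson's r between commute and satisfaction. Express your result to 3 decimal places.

n = 7, Σx = 276.1, Σy = 30.5, Σx² = 11433.87, Σy² = 136.79, Σxy = 1195.2
nΣxy − ΣxΣy = 8366.4 − 8421.05 = -54.65
nΣx² − (Σx)² = 80037.09 − 76231.21 = 3805.88; nΣy² − (Σy)² = 957.53 − 930.25 = 27.28
r = -54.65 / √(3805.88 × 27.28) = -54.65 / 322.2179 ≈ -0.170

-0.170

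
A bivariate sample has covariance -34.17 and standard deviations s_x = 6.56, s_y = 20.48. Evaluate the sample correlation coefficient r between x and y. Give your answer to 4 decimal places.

r = Cov(x,y) / (s_x · s_y) = -34.17 / (6.56 × 20.48)
  = -34.17 / 134.3488 ≈ -0.2543

-0.2543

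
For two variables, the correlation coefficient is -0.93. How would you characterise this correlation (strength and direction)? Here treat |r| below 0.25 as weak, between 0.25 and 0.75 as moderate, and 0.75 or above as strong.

strong negative

r = -0.93 < 0 so the relationship is negative.
|r| = 0.93, which falls in the strong range.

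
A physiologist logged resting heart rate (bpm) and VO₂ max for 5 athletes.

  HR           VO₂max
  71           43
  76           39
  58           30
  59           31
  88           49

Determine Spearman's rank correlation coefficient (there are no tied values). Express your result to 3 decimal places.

0.900

Rank HR: 3, 4, 1, 2, 5
Rank VO₂max: 4, 3, 1, 2, 5
d = rank(HR) − rank(VO₂max): -1, 1, 0, 0, 0; Σd² = 2
ρ = 1 − 6Σd² / [n(n²−1)] = 1 − 6×2 / (5×24) = 1 − 12/120 ≈ 0.900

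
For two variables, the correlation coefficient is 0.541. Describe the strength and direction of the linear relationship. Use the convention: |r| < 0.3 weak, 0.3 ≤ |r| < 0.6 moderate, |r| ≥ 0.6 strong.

moderate positive

r = 0.541 > 0 so the relationship is positive.
|r| = 0.541, which falls in the moderate range.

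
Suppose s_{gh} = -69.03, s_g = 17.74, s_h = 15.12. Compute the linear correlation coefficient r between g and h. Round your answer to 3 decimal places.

-0.257

r = Cov(g,h) / (s_g · s_h) = -69.03 / (17.74 × 15.12)
  = -69.03 / 268.2288 ≈ -0.257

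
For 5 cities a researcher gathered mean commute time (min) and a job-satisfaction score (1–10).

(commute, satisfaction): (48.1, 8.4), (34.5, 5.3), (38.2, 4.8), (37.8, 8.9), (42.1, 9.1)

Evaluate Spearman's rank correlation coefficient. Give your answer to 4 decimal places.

Rank commute: 5, 1, 3, 2, 4
Rank satisfaction: 3, 2, 1, 4, 5
d = rank(commute) − rank(satisfaction): 2, -1, 2, -2, -1; Σd² = 14
ρ = 1 − 6Σd² / [n(n²−1)] = 1 − 6×14 / (5×24) = 1 − 84/120 ≈ 0.3000

0.3000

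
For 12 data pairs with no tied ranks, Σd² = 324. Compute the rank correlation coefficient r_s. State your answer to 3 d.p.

ρ = 1 − 6Σd² / [n(n²−1)] = 1 − 6×324 / (12×143)
  = 1 − 1944/1716 = 1 − 1.1329 ≈ -0.133

-0.133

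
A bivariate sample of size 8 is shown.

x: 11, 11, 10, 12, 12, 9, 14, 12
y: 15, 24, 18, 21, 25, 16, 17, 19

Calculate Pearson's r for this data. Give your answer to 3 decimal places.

n = 8, Σx = 91, Σy = 155, Σx² = 1051, Σy² = 3097, Σxy = 1771
nΣxy − ΣxΣy = 14168 − 14105 = 63
nΣx² − (Σx)² = 8408 − 8281 = 127; nΣy² − (Σy)² = 24776 − 24025 = 751
r = 63 / √(127 × 751) = 63 / 308.8317 ≈ 0.204

0.204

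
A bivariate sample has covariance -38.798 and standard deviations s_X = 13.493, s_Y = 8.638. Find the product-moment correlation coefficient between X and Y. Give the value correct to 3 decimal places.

r = Cov(X,Y) / (s_X · s_Y) = -38.798 / (13.493 × 8.638)
  = -38.798 / 116.5525 ≈ -0.333

-0.333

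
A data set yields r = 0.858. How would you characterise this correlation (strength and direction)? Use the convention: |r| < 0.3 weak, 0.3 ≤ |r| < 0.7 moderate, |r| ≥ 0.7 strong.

r = 0.858 > 0 so the relationship is positive.
|r| = 0.858, which falls in the strong range.

strong positive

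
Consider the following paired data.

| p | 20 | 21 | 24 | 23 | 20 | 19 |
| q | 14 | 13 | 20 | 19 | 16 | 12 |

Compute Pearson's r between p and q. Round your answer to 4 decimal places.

0.8940

n = 6, Σp = 127, Σq = 94, Σp² = 2707, Σq² = 1526, Σpq = 2018
nΣpq − ΣpΣq = 12108 − 11938 = 170
nΣp² − (Σp)² = 16242 − 16129 = 113; nΣq² − (Σq)² = 9156 − 8836 = 320
r = 170 / √(113 × 320) = 170 / 190.1578 ≈ 0.8940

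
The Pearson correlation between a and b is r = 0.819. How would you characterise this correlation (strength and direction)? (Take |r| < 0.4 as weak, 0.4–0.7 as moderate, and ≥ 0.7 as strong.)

strong positive

r = 0.819 > 0 so the relationship is positive.
|r| = 0.819, which falls in the strong range.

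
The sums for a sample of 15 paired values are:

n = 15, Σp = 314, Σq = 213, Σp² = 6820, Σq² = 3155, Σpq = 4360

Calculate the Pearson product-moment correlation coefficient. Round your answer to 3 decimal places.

-0.551

r = (nΣpq − ΣpΣq) / √[(nΣp² − (Σp)²)(nΣq² − (Σq)²)]
Numerator: 15×4360 − 314×213 = -1482
Denominator: √[(102300 − 98596)(47325 − 45369)] = √[3704 × 1956] = 2691.6582
r = -1482 / 2691.6582 ≈ -0.551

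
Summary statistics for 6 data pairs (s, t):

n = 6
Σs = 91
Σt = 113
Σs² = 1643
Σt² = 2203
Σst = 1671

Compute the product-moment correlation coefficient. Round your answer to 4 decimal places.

r = (nΣst − ΣsΣt) / √[(nΣs² − (Σs)²)(nΣt² − (Σt)²)]
Numerator: 6×1671 − 91×113 = -257
Denominator: √[(9858 − 8281)(13218 − 12769)] = √[1577 × 449] = 841.4707
r = -257 / 841.4707 ≈ -0.3054

-0.3054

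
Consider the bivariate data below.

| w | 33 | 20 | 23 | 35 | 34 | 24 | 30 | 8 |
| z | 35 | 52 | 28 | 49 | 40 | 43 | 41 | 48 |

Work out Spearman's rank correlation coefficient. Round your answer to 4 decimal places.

-0.1905

Rank w: 6, 2, 3, 8, 7, 4, 5, 1
Rank z: 2, 8, 1, 7, 3, 5, 4, 6
d = rank(w) − rank(z): 4, -6, 2, 1, 4, -1, 1, -5; Σd² = 100
ρ = 1 − 6Σd² / [n(n²−1)] = 1 − 6×100 / (8×63) = 1 − 600/504 ≈ -0.1905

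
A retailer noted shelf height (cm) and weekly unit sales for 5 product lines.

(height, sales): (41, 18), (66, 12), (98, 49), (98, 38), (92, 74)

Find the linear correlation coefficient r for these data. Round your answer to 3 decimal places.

0.710

n = 5, Σx = 395, Σy = 191, Σx² = 33709, Σy² = 9789, Σxy = 16864
nΣxy − ΣxΣy = 84320 − 75445 = 8875
nΣx² − (Σx)² = 168545 − 156025 = 12520; nΣy² − (Σy)² = 48945 − 36481 = 12464
r = 8875 / √(12520 × 12464) = 8875 / 12491.9686 ≈ 0.710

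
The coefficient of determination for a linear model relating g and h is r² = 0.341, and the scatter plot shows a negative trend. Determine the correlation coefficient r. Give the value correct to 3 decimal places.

-0.584

|r| = √0.341 = 0.584
The association is negative, so r = −0.584.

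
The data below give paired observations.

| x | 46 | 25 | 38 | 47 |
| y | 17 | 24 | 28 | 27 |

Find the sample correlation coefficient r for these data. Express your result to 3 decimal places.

n = 4, Σx = 156, Σy = 96, Σx² = 6394, Σy² = 2378, Σxy = 3715
nΣxy − ΣxΣy = 14860 − 14976 = -116
nΣx² − (Σx)² = 25576 − 24336 = 1240; nΣy² − (Σy)² = 9512 − 9216 = 296
r = -116 / √(1240 × 296) = -116 / 605.8383 ≈ -0.191

-0.191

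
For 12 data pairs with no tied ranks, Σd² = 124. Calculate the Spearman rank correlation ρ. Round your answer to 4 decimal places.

0.5664

ρ = 1 − 6Σd² / [n(n²−1)] = 1 − 6×124 / (12×143)
  = 1 − 744/1716 = 1 − 0.43357 ≈ 0.5664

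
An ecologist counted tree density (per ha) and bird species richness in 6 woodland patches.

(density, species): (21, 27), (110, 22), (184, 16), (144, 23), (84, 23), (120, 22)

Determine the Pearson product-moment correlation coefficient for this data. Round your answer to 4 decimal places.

n = 6, Σx = 663, Σy = 133, Σx² = 88589, Σy² = 3011, Σxy = 13815
nΣxy − ΣxΣy = 82890 − 88179 = -5289
nΣx² − (Σx)² = 531534 − 439569 = 91965; nΣy² − (Σy)² = 18066 − 17689 = 377
r = -5289 / √(91965 × 377) = -5289 / 5888.1920 ≈ -0.8982

-0.8982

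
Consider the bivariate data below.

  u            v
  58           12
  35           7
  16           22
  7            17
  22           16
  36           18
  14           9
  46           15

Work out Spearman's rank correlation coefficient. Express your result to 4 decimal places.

-0.2143

Rank u: 8, 5, 3, 1, 4, 6, 2, 7
Rank v: 3, 1, 8, 6, 5, 7, 2, 4
d = rank(u) − rank(v): 5, 4, -5, -5, -1, -1, 0, 3; Σd² = 102
ρ = 1 − 6Σd² / [n(n²−1)] = 1 − 6×102 / (8×63) = 1 − 612/504 ≈ -0.2143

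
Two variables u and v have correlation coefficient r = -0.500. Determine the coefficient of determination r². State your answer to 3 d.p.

r² = (-0.500)² = 0.250

0.250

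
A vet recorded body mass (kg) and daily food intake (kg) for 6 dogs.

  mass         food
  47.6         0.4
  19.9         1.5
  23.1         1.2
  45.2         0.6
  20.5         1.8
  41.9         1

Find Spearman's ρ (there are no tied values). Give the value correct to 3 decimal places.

Rank mass: 6, 1, 3, 5, 2, 4
Rank food: 1, 5, 4, 2, 6, 3
d = rank(mass) − rank(food): 5, -4, -1, 3, -4, 1; Σd² = 68
ρ = 1 − 6Σd² / [n(n²−1)] = 1 − 6×68 / (6×35) = 1 − 408/210 ≈ -0.943

-0.943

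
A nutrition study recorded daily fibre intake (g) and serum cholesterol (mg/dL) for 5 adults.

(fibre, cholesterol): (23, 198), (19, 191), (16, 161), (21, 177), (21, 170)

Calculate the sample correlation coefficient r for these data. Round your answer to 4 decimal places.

n = 5, Σx = 100, Σy = 897, Σx² = 2028, Σy² = 161835, Σxy = 18046
nΣxy − ΣxΣy = 90230 − 89700 = 530
nΣx² − (Σx)² = 10140 − 10000 = 140; nΣy² − (Σy)² = 809175 − 804609 = 4566
r = 530 / √(140 × 4566) = 530 / 799.5249 ≈ 0.6629

0.6629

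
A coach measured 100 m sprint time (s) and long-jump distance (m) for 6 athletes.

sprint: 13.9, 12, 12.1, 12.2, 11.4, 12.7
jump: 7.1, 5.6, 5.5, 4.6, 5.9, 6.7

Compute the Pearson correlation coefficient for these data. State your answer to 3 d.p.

n = 6, Σx = 74.3, Σy = 35.4, Σx² = 923.71, Σy² = 212.88, Σxy = 440.91
nΣxy − ΣxΣy = 2645.46 − 2630.22 = 15.24
nΣx² − (Σx)² = 5542.26 − 5520.49 = 21.77; nΣy² − (Σy)² = 1277.28 − 1253.16 = 24.12
r = 15.24 / √(21.77 × 24.12) = 15.24 / 22.9149 ≈ 0.665

0.665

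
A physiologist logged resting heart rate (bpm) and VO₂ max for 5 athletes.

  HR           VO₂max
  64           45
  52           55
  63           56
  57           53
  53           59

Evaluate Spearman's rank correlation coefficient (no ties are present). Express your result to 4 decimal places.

Rank HR: 5, 1, 4, 3, 2
Rank VO₂max: 1, 3, 4, 2, 5
d = rank(HR) − rank(VO₂max): 4, -2, 0, 1, -3; Σd² = 30
ρ = 1 − 6Σd² / [n(n²−1)] = 1 − 6×30 / (5×24) = 1 − 180/120 ≈ -0.5000

-0.5000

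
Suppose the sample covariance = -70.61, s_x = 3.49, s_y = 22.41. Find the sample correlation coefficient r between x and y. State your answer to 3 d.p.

-0.903

r = Cov(x,y) / (s_x · s_y) = -70.61 / (3.49 × 22.41)
  = -70.61 / 78.2109 ≈ -0.903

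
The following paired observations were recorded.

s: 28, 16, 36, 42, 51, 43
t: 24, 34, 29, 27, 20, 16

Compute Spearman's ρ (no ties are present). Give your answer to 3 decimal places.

Rank s: 2, 1, 3, 4, 6, 5
Rank t: 3, 6, 5, 4, 2, 1
d = rank(s) − rank(t): -1, -5, -2, 0, 4, 4; Σd² = 62
ρ = 1 − 6Σd² / [n(n²−1)] = 1 − 6×62 / (6×35) = 1 − 372/210 ≈ -0.771

-0.771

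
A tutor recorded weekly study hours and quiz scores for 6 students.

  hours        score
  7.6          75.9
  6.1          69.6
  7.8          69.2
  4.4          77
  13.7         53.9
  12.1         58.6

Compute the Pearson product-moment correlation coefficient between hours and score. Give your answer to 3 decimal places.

n = 6, Σx = 51.7, Σy = 404.2, Σx² = 509.27, Σy² = 27661.78, Σxy = 3327.45
nΣxy − ΣxΣy = 19964.7 − 20897.14 = -932.44
nΣx² − (Σx)² = 3055.62 − 2672.89 = 382.73; nΣy² − (Σy)² = 165970.68 − 163377.64 = 2593.04
r = -932.44 / √(382.73 × 2593.04) = -932.44 / 996.2099 ≈ -0.936

-0.936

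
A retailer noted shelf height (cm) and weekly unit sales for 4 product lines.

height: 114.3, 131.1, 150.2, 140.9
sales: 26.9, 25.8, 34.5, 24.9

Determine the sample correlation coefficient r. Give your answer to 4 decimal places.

0.5535

n = 4, Σx = 536.5, Σy = 112.1, Σx² = 72664.55, Σy² = 3199.51, Σxy = 15147.36
nΣxy − ΣxΣy = 60589.44 − 60141.65 = 447.79
nΣx² − (Σx)² = 290658.2 − 287832.25 = 2825.95; nΣy² − (Σy)² = 12798.04 − 12566.41 = 231.63
r = 447.79 / √(2825.95 × 231.63) = 447.79 / 809.0580 ≈ 0.5535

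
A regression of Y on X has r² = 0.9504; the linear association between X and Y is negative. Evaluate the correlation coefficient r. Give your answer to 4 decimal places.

|r| = √0.9504 = 0.9749
The association is negative, so r = −0.9749.

-0.9749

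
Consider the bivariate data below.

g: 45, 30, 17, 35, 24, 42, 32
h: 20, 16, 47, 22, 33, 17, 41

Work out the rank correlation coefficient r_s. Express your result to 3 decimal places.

Rank g: 7, 3, 1, 5, 2, 6, 4
Rank h: 3, 1, 7, 4, 5, 2, 6
d = rank(g) − rank(h): 4, 2, -6, 1, -3, 4, -2; Σd² = 86
ρ = 1 − 6Σd² / [n(n²−1)] = 1 − 6×86 / (7×48) = 1 − 516/336 ≈ -0.536

-0.536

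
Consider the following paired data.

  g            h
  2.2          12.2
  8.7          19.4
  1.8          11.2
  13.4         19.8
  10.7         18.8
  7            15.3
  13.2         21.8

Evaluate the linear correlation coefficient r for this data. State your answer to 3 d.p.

n = 7, Σg = 57, Σh = 118.5, Σg² = 601.06, Σh² = 2105.45, Σgh = 1077.12
nΣgh − ΣgΣh = 7539.84 − 6754.5 = 785.34
nΣg² − (Σg)² = 4207.42 − 3249 = 958.42; nΣh² − (Σh)² = 14738.15 − 14042.25 = 695.9
r = 785.34 / √(958.42 × 695.9) = 785.34 / 816.6789 ≈ 0.962

0.962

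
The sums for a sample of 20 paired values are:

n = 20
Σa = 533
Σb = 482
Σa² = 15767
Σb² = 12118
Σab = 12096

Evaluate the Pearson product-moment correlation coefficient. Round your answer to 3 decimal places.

-0.846

r = (nΣab − ΣaΣb) / √[(nΣa² − (Σa)²)(nΣb² − (Σb)²)]
Numerator: 20×12096 − 533×482 = -14986
Denominator: √[(315340 − 284089)(242360 − 232324)] = √[31251 × 10036] = 17709.7441
r = -14986 / 17709.7441 ≈ -0.846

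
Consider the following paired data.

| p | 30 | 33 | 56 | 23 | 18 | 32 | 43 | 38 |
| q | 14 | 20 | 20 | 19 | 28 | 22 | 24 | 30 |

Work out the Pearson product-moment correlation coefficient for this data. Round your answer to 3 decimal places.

-0.054

n = 8, Σp = 273, Σq = 177, Σp² = 10295, Σq² = 4101, Σpq = 6017
nΣpq − ΣpΣq = 48136 − 48321 = -185
nΣp² − (Σp)² = 82360 − 74529 = 7831; nΣq² − (Σq)² = 32808 − 31329 = 1479
r = -185 / √(7831 × 1479) = -185 / 3403.2410 ≈ -0.054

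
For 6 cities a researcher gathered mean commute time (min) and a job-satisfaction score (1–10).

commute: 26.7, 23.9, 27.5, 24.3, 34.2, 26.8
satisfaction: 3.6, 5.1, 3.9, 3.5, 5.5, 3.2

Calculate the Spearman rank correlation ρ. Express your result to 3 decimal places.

0.257

Rank commute: 3, 1, 5, 2, 6, 4
Rank satisfaction: 3, 5, 4, 2, 6, 1
d = rank(commute) − rank(satisfaction): 0, -4, 1, 0, 0, 3; Σd² = 26
ρ = 1 − 6Σd² / [n(n²−1)] = 1 − 6×26 / (6×35) = 1 − 156/210 ≈ 0.257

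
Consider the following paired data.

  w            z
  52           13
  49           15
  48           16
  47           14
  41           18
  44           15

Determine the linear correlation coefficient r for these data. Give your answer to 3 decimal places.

n = 6, Σw = 281, Σz = 91, Σw² = 13235, Σz² = 1395, Σwz = 4235
nΣwz − ΣwΣz = 25410 − 25571 = -161
nΣw² − (Σw)² = 79410 − 78961 = 449; nΣz² − (Σz)² = 8370 − 8281 = 89
r = -161 / √(449 × 89) = -161 / 199.9025 ≈ -0.805

-0.805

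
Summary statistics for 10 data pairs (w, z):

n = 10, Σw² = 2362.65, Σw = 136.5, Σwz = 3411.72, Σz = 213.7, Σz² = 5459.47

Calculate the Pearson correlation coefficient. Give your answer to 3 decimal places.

r = (nΣwz − ΣwΣz) / √[(nΣw² − (Σw)²)(nΣz² − (Σz)²)]
Numerator: 10×3411.72 − 136.5×213.7 = 4947.15
Denominator: √[(23626.5 − 18632.25)(54594.7 − 45667.69)] = √[4994.25 × 8927.01] = 6677.1041
r = 4947.15 / 6677.1041 ≈ 0.741

0.741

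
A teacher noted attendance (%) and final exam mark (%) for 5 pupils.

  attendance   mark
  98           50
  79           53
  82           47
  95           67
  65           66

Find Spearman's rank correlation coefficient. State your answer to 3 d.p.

Rank attendance: 5, 2, 3, 4, 1
Rank mark: 2, 3, 1, 5, 4
d = rank(attendance) − rank(mark): 3, -1, 2, -1, -3; Σd² = 24
ρ = 1 − 6Σd² / [n(n²−1)] = 1 − 6×24 / (5×24) = 1 − 144/120 ≈ -0.200

-0.200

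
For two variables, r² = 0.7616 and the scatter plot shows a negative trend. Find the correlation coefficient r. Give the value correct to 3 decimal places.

-0.873

|r| = √0.7616 = 0.873
The association is negative, so r = −0.873.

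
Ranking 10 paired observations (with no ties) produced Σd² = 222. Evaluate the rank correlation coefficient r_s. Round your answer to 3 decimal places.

ρ = 1 − 6Σd² / [n(n²−1)] = 1 − 6×222 / (10×99)
  = 1 − 1332/990 = 1 − 1.3455 ≈ -0.345

-0.345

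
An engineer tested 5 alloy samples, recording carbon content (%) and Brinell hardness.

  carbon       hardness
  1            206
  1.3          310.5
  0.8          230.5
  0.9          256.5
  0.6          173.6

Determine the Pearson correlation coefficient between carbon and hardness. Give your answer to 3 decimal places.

n = 5, Σx = 4.6, Σy = 1177.1, Σx² = 4.5, Σy² = 287905.71, Σxy = 1129.06
nΣxy − ΣxΣy = 5645.3 − 5414.66 = 230.64
nΣx² − (Σx)² = 22.5 − 21.16 = 1.34; nΣy² − (Σy)² = 1439528.55 − 1385564.41 = 53964.14
r = 230.64 / √(1.34 × 53964.14) = 230.64 / 268.9088 ≈ 0.858

0.858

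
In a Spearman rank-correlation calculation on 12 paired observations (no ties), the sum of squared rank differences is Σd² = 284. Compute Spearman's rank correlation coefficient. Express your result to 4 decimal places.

0.0070

ρ = 1 − 6Σd² / [n(n²−1)] = 1 − 6×284 / (12×143)
  = 1 − 1704/1716 = 1 − 0.99301 ≈ 0.0070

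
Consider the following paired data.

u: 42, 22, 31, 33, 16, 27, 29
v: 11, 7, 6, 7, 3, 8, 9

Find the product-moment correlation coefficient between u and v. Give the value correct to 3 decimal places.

0.814

n = 7, Σu = 200, Σv = 51, Σu² = 6124, Σv² = 409, Σuv = 1558
nΣuv − ΣuΣv = 10906 − 10200 = 706
nΣu² − (Σu)² = 42868 − 40000 = 2868; nΣv² − (Σv)² = 2863 − 2601 = 262
r = 706 / √(2868 × 262) = 706 / 866.8425 ≈ 0.814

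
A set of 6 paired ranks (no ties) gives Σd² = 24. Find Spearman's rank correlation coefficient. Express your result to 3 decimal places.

0.314

ρ = 1 − 6Σd² / [n(n²−1)] = 1 − 6×24 / (6×35)
  = 1 − 144/210 = 1 − 0.6857 ≈ 0.314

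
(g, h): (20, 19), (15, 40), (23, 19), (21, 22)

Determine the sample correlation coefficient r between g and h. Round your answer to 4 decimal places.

-0.9310

n = 4, Σg = 79, Σh = 100, Σg² = 1595, Σh² = 2806, Σgh = 1879
nΣgh − ΣgΣh = 7516 − 7900 = -384
nΣg² − (Σg)² = 6380 − 6241 = 139; nΣh² − (Σh)² = 11224 − 10000 = 1224
r = -384 / √(139 × 1224) = -384 / 412.4755 ≈ -0.9310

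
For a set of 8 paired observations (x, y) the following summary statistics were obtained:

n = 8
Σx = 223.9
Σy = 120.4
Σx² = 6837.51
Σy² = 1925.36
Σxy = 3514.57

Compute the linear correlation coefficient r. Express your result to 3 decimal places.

0.569

r = (nΣxy − ΣxΣy) / √[(nΣx² − (Σx)²)(nΣy² − (Σy)²)]
Numerator: 8×3514.57 − 223.9×120.4 = 1159
Denominator: √[(54700.08 − 50131.21)(15402.88 − 14496.16)] = √[4568.87 × 906.72] = 2035.3589
r = 1159 / 2035.3589 ≈ 0.569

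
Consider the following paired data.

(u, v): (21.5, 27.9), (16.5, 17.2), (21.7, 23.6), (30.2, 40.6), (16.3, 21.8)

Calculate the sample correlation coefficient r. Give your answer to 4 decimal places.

n = 5, Σu = 106.2, Σv = 131.1, Σu² = 2383.12, Σv² = 3754.81, Σuv = 2977.23
nΣuv − ΣuΣv = 14886.15 − 13922.82 = 963.33
nΣu² − (Σu)² = 11915.6 − 11278.44 = 637.16; nΣv² − (Σv)² = 18774.05 − 17187.21 = 1586.84
r = 963.33 / √(637.16 × 1586.84) = 963.33 / 1005.5203 ≈ 0.9580

0.9580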